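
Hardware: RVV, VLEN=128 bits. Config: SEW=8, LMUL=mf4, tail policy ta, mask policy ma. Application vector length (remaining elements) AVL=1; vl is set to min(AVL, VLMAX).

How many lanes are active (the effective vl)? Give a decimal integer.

vl = 1

VLMAX = VLEN×LMUL/SEW = 128×1/4/8 = 4
vl ← min(1, 4) = 1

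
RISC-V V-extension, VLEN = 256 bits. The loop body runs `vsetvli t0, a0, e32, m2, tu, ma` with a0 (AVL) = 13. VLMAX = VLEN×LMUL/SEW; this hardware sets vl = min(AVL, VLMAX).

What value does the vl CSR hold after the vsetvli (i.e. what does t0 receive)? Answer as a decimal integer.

vl = 13

VLMAX = VLEN×LMUL/SEW = 256×2/32 = 16
vl ← min(13, 16) = 13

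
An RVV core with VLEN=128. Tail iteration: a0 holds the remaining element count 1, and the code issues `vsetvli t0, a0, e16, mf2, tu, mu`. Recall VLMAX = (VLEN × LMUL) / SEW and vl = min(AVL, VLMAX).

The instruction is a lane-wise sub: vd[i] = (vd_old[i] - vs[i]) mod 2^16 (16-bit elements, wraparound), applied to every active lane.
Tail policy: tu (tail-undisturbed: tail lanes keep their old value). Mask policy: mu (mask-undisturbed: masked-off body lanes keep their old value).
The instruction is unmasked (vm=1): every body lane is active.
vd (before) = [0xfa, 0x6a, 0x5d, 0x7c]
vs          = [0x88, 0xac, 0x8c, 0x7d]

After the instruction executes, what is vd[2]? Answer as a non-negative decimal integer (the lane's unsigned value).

vd[2] = 93

VLMAX = (128 × 1/2) / 16 = 4 lanes
AVL=1 ≤ VLMAX=4, so vl = 1
  i=0: sub(0xfa,0x88) → 114
  i=1: tail/keep → 106
  i=2: tail/keep → 93
  i=3: tail/keep → 124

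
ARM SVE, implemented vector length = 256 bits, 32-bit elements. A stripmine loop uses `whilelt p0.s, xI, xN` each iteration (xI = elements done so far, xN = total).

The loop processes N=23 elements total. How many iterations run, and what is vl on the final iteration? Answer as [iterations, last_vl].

256-bit reg / 32-bit elem → 8 lanes
iterations = ceil(23/8) = 3; final-pass vl = 7

[iterations, last_vl] = [3, 7]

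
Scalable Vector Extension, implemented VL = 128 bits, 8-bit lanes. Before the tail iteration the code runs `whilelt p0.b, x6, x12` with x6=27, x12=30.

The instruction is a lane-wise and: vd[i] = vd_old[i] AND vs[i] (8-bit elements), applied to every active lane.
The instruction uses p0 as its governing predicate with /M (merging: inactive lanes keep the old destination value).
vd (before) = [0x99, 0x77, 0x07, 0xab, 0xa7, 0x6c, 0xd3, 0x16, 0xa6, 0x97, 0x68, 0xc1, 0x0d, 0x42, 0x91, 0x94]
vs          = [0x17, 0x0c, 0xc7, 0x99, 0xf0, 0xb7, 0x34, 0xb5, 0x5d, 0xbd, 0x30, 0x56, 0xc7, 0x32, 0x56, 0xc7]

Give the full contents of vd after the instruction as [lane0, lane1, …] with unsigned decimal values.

vd = [17, 4, 7, 171, 167, 108, 211, 22, 166, 151, 104, 193, 13, 66, 145, 148]

128-bit reg / 8-bit elem → 16 lanes
active while 27+j < 30, i.e. j ∈ [0,3) capped at 16 ⇒ 3
lane  0: and(0x99,0x17) ⇒ 0x11
lane  1: and(0x77,0x0c) ⇒ 0x04
lane  2: and(0x07,0xc7) ⇒ 0x07
lane  3: tail/keep ⇒ 0xab
lane  4: tail/keep ⇒ 0xa7
lane  5: tail/keep ⇒ 0x6c
lane  6: tail/keep ⇒ 0xd3
lane  7: tail/keep ⇒ 0x16
lane  8: tail/keep ⇒ 0xa6
lane  9: tail/keep ⇒ 0x97
lane 10: tail/keep ⇒ 0x68
lane 11: tail/keep ⇒ 0xc1
lane 12: tail/keep ⇒ 0x0d
lane 13: tail/keep ⇒ 0x42
lane 14: tail/keep ⇒ 0x91
lane 15: tail/keep ⇒ 0x94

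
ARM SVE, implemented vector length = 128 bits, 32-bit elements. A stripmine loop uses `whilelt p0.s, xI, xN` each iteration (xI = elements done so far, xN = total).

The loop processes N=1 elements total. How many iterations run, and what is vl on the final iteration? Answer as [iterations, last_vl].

register lanes = 128/32 = 4
1 elements at 4/iter → 1 passes, remainder 1 on the last

[iterations, last_vl] = [1, 1]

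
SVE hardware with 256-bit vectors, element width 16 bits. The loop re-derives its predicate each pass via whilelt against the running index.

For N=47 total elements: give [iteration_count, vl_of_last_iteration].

[iterations, last_vl] = [3, 15]

register lanes = 256/16 = 16
iterations = ceil(47/16) = 3; final-pass vl = 15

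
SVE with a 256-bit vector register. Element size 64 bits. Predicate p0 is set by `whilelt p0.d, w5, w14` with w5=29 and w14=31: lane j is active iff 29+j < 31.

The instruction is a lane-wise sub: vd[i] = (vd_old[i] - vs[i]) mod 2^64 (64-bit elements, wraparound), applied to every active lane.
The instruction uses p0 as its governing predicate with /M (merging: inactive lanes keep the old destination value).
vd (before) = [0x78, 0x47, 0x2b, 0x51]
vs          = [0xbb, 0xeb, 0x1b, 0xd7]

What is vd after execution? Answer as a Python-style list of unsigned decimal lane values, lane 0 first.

vd = [18446744073709551549, 18446744073709551452, 43, 81]

256-bit reg / 64-bit elem → 4 lanes
whilelt: lane j active iff 29+j < 31 → j < 2 → 2 active
[0] sub(0x78,0xbb) = 0xffffffffffffffbd
[1] sub(0x47,0xeb) = 0xffffffffffffff5c
[2] tail/keep = 0x2b
[3] tail/keep = 0x51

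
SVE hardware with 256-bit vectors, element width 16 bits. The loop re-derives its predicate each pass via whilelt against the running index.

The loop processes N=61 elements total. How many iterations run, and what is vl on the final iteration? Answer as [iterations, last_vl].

[iterations, last_vl] = [4, 13]

lane count: 256 div 16 = 16
61 elements at 16/iter → 4 passes, remainder 13 on the last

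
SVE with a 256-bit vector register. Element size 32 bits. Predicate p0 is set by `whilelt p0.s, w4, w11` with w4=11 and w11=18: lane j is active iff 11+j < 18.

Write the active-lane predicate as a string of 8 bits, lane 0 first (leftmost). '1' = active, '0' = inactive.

predicate = 11111110

register lanes = 256/32 = 8
active while 11+j < 18, i.e. j ∈ [0,7) capped at 8 ⇒ 7
bits (lane 0 leftmost): 11111110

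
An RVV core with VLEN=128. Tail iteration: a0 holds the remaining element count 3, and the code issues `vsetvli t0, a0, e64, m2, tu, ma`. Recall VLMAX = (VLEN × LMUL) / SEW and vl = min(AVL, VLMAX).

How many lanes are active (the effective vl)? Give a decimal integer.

lanes per group: 128·2/64 = 4
vl ← min(3, 4) = 3

vl = 3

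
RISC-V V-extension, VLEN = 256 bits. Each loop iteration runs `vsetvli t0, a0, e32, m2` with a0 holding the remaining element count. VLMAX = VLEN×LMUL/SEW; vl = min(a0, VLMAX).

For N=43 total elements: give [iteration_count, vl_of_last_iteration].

[iterations, last_vl] = [3, 11]

lanes per group: 256·2/32 = 16
43 elements at 16/iter → 3 passes, remainder 11 on the last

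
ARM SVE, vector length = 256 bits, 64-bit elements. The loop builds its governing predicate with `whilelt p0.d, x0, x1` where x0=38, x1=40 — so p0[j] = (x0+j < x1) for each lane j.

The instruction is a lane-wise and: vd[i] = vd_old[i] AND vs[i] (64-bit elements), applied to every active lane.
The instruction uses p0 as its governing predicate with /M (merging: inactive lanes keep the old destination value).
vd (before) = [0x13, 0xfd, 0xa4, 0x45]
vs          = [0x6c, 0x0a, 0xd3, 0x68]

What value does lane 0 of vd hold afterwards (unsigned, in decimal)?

vd[0] = 0

register lanes = 256/64 = 4
p0[j] = (38+j < 40); true for j=0..1 → 2 lanes set
  i=0: and(0x13,0x6c) → 0
  i=1: and(0xfd,0x0a) → 8
  i=2: tail/keep → 164
  i=3: tail/keep → 69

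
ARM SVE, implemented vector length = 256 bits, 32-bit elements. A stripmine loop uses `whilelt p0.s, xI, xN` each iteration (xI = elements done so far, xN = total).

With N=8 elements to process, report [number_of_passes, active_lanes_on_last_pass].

[iterations, last_vl] = [1, 8]

register lanes = 256/32 = 8
iterations = ceil(8/8) = 1; final-pass vl = 8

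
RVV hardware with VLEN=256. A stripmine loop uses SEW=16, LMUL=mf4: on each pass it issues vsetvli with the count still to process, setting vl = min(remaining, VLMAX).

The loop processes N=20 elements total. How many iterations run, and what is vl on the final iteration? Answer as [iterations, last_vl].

VLMAX = VLEN×LMUL/SEW = 256×1/4/16 = 4
20 elements at 4/iter → 5 passes, remainder 4 on the last

[iterations, last_vl] = [5, 4]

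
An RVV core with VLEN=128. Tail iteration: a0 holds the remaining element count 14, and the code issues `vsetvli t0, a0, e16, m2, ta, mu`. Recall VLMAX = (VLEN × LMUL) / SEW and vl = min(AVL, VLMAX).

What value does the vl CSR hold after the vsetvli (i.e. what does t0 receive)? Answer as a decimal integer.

vl = 14

VLMAX = VLEN×LMUL/SEW = 128×2/16 = 16
AVL=14 ≤ VLMAX=16, so vl = 14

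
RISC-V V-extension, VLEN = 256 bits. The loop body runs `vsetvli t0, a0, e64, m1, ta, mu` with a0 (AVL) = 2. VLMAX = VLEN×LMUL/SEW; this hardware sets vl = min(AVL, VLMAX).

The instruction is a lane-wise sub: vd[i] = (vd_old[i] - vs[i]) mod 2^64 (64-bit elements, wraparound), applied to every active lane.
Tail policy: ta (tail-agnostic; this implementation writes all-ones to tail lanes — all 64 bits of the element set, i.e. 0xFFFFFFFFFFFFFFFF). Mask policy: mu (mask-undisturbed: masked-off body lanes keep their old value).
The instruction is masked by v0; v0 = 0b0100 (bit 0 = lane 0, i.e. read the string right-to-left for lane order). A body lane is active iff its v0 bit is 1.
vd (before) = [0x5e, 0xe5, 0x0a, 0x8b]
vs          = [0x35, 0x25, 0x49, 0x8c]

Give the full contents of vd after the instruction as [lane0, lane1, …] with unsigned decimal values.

vd = [94, 229, 18446744073709551615, 18446744073709551615]

lanes per group: 256·1/64 = 4
vl ← min(2, 4) = 2
lane  0: mask-off/keep ⇒ 0x5e
lane  1: mask-off/keep ⇒ 0xe5
lane  2: tail/ones ⇒ 0xffffffffffffffff
lane  3: tail/ones ⇒ 0xffffffffffffffff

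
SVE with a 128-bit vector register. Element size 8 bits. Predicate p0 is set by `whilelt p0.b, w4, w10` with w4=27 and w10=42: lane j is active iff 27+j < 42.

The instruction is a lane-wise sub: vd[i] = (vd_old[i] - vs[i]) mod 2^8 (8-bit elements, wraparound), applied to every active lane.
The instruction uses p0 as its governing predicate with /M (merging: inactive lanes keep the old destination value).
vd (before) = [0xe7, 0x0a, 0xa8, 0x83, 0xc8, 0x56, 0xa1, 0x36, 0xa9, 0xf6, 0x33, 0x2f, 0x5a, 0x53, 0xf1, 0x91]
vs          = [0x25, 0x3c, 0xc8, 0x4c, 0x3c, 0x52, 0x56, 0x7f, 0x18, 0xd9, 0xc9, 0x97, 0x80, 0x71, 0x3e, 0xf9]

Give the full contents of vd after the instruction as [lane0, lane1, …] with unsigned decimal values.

128-bit reg / 8-bit elem → 16 lanes
p0[j] = (27+j < 42); true for j=0..14 → 15 lanes set
[0] sub(0xe7,0x25) = 0xc2
[1] sub(0x0a,0x3c) = 0xce
[2] sub(0xa8,0xc8) = 0xe0
[3] sub(0x83,0x4c) = 0x37
[4] sub(0xc8,0x3c) = 0x8c
[5] sub(0x56,0x52) = 0x04
[6] sub(0xa1,0x56) = 0x4b
[7] sub(0x36,0x7f) = 0xb7
[8] sub(0xa9,0x18) = 0x91
[9] sub(0xf6,0xd9) = 0x1d
[10] sub(0x33,0xc9) = 0x6a
[11] sub(0x2f,0x97) = 0x98
[12] sub(0x5a,0x80) = 0xda
[13] sub(0x53,0x71) = 0xe2
[14] sub(0xf1,0x3e) = 0xb3
[15] tail/keep = 0x91

vd = [194, 206, 224, 55, 140, 4, 75, 183, 145, 29, 106, 152, 218, 226, 179, 145]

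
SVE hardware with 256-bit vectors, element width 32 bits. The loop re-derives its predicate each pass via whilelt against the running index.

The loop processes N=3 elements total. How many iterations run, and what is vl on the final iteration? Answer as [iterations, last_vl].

[iterations, last_vl] = [1, 3]

256-bit reg / 32-bit elem → 8 lanes
iterations = ceil(3/8) = 1; final-pass vl = 3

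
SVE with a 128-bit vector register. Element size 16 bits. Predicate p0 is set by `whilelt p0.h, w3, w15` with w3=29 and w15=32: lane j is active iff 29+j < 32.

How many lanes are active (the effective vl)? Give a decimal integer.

vl = 3

lane count: 128 div 16 = 8
whilelt: lane j active iff 29+j < 32 → j < 3 → 3 active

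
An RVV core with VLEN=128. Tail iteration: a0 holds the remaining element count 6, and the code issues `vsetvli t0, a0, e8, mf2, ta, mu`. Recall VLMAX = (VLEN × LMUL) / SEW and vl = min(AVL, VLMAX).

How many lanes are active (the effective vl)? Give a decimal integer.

vl = 6

VLMAX = (128 × 1/2) / 8 = 8 lanes
vl = min(AVL, VLMAX) = min(6, 8) = 6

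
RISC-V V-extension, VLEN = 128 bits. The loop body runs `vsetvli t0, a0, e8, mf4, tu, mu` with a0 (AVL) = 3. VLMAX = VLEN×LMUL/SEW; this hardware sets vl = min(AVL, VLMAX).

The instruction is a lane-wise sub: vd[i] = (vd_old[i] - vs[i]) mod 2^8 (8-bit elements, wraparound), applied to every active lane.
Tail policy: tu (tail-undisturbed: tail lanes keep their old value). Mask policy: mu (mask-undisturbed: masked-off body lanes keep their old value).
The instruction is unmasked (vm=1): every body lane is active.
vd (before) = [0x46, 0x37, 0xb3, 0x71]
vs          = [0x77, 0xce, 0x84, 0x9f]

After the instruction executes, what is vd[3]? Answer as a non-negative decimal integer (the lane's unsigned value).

lanes per group: 128·1/4/8 = 4
vl = min(AVL, VLMAX) = min(3, 4) = 3
[0] sub(0x46,0x77) = 0xcf
[1] sub(0x37,0xce) = 0x69
[2] sub(0xb3,0x84) = 0x2f
[3] tail/keep = 0x71

vd[3] = 113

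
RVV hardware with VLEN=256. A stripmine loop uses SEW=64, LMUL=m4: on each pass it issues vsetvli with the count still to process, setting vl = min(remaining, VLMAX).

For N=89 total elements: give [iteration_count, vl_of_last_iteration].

VLMAX = VLEN×LMUL/SEW = 256×4/64 = 16
iterations = ceil(89/16) = 6; final-pass vl = 9

[iterations, last_vl] = [6, 9]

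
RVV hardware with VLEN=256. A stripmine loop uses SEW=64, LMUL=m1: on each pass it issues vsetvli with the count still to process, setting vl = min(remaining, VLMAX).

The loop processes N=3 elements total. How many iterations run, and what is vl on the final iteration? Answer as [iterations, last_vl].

lanes per group: 256·1/64 = 4
3 elements at 4/iter → 1 passes, remainder 3 on the last

[iterations, last_vl] = [1, 3]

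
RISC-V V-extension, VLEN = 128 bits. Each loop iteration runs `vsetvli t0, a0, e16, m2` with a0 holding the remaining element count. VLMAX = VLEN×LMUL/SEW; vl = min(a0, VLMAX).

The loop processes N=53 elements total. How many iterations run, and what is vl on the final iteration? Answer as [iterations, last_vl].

[iterations, last_vl] = [4, 5]

VLMAX = (128 × 2) / 16 = 16 lanes
iterations = ceil(53/16) = 4; final-pass vl = 5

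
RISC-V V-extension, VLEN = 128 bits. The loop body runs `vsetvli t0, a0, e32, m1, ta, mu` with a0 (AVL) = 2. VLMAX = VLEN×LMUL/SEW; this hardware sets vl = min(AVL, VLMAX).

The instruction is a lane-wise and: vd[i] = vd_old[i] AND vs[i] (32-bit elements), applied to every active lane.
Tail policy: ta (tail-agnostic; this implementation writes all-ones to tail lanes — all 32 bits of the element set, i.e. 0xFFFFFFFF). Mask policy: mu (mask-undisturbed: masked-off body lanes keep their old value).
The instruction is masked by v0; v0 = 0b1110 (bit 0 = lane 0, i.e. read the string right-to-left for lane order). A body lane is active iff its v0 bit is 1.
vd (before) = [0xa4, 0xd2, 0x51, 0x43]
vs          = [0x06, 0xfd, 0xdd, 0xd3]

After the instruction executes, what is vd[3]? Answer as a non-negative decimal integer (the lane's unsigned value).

vd[3] = 4294967295

VLMAX = (128 × 1) / 32 = 4 lanes
AVL=2 ≤ VLMAX=4, so vl = 2
lane  0: mask-off/keep ⇒ 0xa4
lane  1: and(0xd2,0xfd) ⇒ 0xd0
lane  2: tail/ones ⇒ 0xffffffff
lane  3: tail/ones ⇒ 0xffffffff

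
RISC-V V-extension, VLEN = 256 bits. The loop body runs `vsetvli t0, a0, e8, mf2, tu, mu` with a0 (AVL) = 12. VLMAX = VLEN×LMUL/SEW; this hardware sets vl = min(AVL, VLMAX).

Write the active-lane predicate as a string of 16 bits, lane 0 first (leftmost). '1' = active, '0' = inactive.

predicate = 1111111111110000

lanes per group: 256·1/2/8 = 16
AVL=12 ≤ VLMAX=16, so vl = 12
bits (lane 0 leftmost): 1111111111110000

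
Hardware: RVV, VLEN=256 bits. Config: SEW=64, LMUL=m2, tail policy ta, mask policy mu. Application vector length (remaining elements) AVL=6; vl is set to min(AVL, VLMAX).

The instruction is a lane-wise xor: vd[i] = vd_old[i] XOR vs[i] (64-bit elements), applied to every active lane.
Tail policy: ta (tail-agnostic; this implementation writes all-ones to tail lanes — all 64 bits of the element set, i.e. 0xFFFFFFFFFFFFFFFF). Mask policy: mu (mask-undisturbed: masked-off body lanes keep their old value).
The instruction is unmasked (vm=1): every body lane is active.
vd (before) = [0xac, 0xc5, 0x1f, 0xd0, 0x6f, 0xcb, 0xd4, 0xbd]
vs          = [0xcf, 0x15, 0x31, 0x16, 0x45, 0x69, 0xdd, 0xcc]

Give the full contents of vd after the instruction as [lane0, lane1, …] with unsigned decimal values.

VLMAX = VLEN×LMUL/SEW = 256×2/64 = 8
vl ← min(6, 8) = 6
vd[0] xor(0xac,0xcf) -> 0x63
vd[1] xor(0xc5,0x15) -> 0xd0
vd[2] xor(0x1f,0x31) -> 0x2e
vd[3] xor(0xd0,0x16) -> 0xc6
vd[4] xor(0x6f,0x45) -> 0x2a
vd[5] xor(0xcb,0x69) -> 0xa2
vd[6] tail/ones -> 0xffffffffffffffff
vd[7] tail/ones -> 0xffffffffffffffff

vd = [99, 208, 46, 198, 42, 162, 18446744073709551615, 18446744073709551615]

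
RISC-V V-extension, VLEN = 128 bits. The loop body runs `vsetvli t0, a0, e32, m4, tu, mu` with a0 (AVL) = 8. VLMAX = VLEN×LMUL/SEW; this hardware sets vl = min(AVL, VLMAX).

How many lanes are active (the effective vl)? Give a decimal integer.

lanes per group: 128·4/32 = 16
vl = min(AVL, VLMAX) = min(8, 16) = 8

vl = 8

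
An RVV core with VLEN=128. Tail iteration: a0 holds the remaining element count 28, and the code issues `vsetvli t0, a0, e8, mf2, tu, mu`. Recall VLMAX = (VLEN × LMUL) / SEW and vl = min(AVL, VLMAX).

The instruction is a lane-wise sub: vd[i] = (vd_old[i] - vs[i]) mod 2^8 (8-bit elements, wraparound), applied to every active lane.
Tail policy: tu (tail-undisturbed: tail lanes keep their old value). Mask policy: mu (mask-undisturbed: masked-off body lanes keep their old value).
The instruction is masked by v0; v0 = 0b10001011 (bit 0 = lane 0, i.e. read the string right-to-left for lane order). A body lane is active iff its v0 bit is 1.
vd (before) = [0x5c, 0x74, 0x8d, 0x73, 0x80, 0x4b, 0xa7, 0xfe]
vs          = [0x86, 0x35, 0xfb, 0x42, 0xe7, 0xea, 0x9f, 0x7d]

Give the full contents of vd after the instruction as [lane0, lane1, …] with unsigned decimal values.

vd = [214, 63, 141, 49, 128, 75, 167, 129]

VLMAX = (128 × 1/2) / 8 = 8 lanes
AVL=28 > VLMAX=8, so vl = 8
[0] sub(0x5c,0x86) = 0xd6
[1] sub(0x74,0x35) = 0x3f
[2] mask-off/keep = 0x8d
[3] sub(0x73,0x42) = 0x31
[4] mask-off/keep = 0x80
[5] mask-off/keep = 0x4b
[6] mask-off/keep = 0xa7
[7] sub(0xfe,0x7d) = 0x81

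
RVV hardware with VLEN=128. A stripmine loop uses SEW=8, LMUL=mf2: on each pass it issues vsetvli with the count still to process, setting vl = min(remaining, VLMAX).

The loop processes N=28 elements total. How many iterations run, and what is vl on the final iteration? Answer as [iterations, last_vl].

VLMAX = (128 × 1/2) / 8 = 8 lanes
iterations = ceil(28/8) = 4; final-pass vl = 4

[iterations, last_vl] = [4, 4]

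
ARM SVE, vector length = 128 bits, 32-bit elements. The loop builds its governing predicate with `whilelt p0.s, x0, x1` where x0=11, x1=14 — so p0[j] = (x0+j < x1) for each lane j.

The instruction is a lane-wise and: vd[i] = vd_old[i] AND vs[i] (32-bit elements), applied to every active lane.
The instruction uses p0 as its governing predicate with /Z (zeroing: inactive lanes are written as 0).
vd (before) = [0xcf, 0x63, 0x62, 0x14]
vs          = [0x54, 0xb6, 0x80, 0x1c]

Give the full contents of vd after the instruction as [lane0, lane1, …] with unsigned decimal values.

vd = [68, 34, 0, 0]

128-bit reg / 32-bit elem → 4 lanes
active while 11+j < 14, i.e. j ∈ [0,3) capped at 4 ⇒ 3
[0] and(0xcf,0x54) = 0x44
[1] and(0x63,0xb6) = 0x22
[2] and(0x62,0x80) = 0x00
[3] tail/zero = 0x00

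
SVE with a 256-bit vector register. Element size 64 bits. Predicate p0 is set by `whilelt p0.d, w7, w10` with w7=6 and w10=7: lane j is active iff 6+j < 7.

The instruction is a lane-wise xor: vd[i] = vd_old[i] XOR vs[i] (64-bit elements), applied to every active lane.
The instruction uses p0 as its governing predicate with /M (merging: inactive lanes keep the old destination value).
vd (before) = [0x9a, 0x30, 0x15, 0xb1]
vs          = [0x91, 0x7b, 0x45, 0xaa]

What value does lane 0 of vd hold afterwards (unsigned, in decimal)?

vd[0] = 11

register lanes = 256/64 = 4
active while 6+j < 7, i.e. j ∈ [0,1) capped at 4 ⇒ 1
lane  0: xor(0x9a,0x91) ⇒ 0x0b
lane  1: tail/keep ⇒ 0x30
lane  2: tail/keep ⇒ 0x15
lane  3: tail/keep ⇒ 0xb1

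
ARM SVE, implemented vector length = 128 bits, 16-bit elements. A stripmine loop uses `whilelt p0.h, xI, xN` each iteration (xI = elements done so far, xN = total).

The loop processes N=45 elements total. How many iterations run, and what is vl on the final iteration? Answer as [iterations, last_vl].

128-bit reg / 16-bit elem → 8 lanes
iterations = ceil(45/8) = 6; final-pass vl = 5

[iterations, last_vl] = [6, 5]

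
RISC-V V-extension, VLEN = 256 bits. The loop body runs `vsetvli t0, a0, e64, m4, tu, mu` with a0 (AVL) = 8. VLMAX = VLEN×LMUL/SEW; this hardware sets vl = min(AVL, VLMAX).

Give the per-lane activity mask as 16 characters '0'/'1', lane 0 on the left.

predicate = 1111111100000000

VLMAX = (256 × 4) / 64 = 16 lanes
AVL=8 ≤ VLMAX=16, so vl = 8
bits (lane 0 leftmost): 1111111100000000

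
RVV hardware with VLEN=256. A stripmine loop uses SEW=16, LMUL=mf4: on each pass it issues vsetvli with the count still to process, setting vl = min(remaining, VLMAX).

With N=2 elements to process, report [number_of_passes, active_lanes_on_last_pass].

[iterations, last_vl] = [1, 2]

lanes per group: 256·1/4/16 = 4
iterations = ceil(2/4) = 1; final-pass vl = 2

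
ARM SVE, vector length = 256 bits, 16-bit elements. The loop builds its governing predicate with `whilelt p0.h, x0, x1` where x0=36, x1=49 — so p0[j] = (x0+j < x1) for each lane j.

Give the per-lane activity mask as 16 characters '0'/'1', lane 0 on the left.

predicate = 1111111111111000

lane count: 256 div 16 = 16
active while 36+j < 49, i.e. j ∈ [0,13) capped at 16 ⇒ 13
bits (lane 0 leftmost): 1111111111111000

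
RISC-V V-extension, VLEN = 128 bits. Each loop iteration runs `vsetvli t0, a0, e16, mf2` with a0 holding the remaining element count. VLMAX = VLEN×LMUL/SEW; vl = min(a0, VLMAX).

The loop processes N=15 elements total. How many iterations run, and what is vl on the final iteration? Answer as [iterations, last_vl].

VLMAX = VLEN×LMUL/SEW = 128×1/2/16 = 4
iterations = ceil(15/4) = 4; final-pass vl = 3

[iterations, last_vl] = [4, 3]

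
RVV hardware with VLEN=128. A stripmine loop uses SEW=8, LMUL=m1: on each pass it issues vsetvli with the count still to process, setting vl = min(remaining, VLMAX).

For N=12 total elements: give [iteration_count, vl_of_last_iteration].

VLMAX = VLEN×LMUL/SEW = 128×1/8 = 16
12 elements at 16/iter → 1 passes, remainder 12 on the last

[iterations, last_vl] = [1, 12]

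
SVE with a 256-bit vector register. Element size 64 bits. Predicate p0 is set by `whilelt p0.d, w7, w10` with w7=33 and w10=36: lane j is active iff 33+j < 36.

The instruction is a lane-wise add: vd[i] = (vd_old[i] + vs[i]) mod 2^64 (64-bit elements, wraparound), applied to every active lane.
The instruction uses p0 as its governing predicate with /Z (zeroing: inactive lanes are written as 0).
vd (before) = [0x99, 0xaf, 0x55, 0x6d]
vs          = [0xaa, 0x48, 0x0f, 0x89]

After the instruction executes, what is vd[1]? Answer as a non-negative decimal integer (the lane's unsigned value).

register lanes = 256/64 = 4
whilelt: lane j active iff 33+j < 36 → j < 3 → 3 active
vd[0] add(0x99,0xaa) -> 0x143
vd[1] add(0xaf,0x48) -> 0xf7
vd[2] add(0x55,0x0f) -> 0x64
vd[3] tail/zero -> 0x00

vd[1] = 247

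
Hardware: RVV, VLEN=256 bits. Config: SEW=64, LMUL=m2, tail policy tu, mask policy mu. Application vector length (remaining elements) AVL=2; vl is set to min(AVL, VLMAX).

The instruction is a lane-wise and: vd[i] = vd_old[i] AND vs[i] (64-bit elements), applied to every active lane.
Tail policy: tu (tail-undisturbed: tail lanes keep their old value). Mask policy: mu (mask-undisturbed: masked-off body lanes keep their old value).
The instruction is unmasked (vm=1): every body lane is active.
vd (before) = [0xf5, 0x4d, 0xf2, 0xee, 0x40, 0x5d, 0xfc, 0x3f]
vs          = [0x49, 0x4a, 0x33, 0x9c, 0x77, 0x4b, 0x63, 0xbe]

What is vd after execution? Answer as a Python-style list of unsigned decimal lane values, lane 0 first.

VLMAX = VLEN×LMUL/SEW = 256×2/64 = 8
vl = min(AVL, VLMAX) = min(2, 8) = 2
[0] and(0xf5,0x49) = 0x41
[1] and(0x4d,0x4a) = 0x48
[2] tail/keep = 0xf2
[3] tail/keep = 0xee
[4] tail/keep = 0x40
[5] tail/keep = 0x5d
[6] tail/keep = 0xfc
[7] tail/keep = 0x3f

vd = [65, 72, 242, 238, 64, 93, 252, 63]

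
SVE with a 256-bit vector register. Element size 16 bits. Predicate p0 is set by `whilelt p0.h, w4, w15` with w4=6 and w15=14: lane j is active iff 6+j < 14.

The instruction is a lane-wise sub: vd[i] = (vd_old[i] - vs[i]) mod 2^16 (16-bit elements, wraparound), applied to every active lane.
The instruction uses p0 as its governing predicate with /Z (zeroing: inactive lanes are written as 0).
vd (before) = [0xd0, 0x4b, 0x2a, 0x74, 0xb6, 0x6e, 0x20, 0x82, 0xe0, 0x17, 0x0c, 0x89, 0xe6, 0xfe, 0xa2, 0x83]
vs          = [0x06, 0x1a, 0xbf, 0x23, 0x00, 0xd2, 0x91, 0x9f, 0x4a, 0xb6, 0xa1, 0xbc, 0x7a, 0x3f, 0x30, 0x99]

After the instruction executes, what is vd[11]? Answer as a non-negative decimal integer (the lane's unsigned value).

lane count: 256 div 16 = 16
active while 6+j < 14, i.e. j ∈ [0,8) capped at 16 ⇒ 8
vd[0] sub(0xd0,0x06) -> 0xca
vd[1] sub(0x4b,0x1a) -> 0x31
vd[2] sub(0x2a,0xbf) -> 0xff6b
vd[3] sub(0x74,0x23) -> 0x51
vd[4] sub(0xb6,0x00) -> 0xb6
vd[5] sub(0x6e,0xd2) -> 0xff9c
vd[6] sub(0x20,0x91) -> 0xff8f
vd[7] sub(0x82,0x9f) -> 0xffe3
vd[8] tail/zero -> 0x00
vd[9] tail/zero -> 0x00
vd[10] tail/zero -> 0x00
vd[11] tail/zero -> 0x00
vd[12] tail/zero -> 0x00
vd[13] tail/zero -> 0x00
vd[14] tail/zero -> 0x00
vd[15] tail/zero -> 0x00

vd[11] = 0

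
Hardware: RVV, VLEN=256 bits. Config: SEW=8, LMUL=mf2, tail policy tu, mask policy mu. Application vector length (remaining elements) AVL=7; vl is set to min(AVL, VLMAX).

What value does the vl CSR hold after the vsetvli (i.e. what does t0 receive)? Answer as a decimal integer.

VLMAX = (256 × 1/2) / 8 = 16 lanes
AVL=7 ≤ VLMAX=16, so vl = 7

vl = 7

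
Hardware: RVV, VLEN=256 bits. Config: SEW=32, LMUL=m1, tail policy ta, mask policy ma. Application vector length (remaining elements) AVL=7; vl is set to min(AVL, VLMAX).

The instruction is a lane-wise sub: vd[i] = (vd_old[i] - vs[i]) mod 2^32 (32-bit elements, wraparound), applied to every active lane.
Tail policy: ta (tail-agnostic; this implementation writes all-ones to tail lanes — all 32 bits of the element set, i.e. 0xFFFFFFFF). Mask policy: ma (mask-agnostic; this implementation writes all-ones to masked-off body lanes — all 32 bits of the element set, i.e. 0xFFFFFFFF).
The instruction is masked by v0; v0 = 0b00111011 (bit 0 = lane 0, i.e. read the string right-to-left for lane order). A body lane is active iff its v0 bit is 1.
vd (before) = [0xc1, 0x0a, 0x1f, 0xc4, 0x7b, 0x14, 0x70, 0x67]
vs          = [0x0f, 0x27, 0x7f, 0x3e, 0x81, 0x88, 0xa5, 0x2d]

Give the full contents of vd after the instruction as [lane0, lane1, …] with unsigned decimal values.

VLMAX = (256 × 1) / 32 = 8 lanes
AVL=7 ≤ VLMAX=8, so vl = 7
vd[0] sub(0xc1,0x0f) -> 0xb2
vd[1] sub(0x0a,0x27) -> 0xffffffe3
vd[2] mask-off/ones -> 0xffffffff
vd[3] sub(0xc4,0x3e) -> 0x86
vd[4] sub(0x7b,0x81) -> 0xfffffffa
vd[5] sub(0x14,0x88) -> 0xffffff8c
vd[6] mask-off/ones -> 0xffffffff
vd[7] tail/ones -> 0xffffffff

vd = [178, 4294967267, 4294967295, 134, 4294967290, 4294967180, 4294967295, 4294967295]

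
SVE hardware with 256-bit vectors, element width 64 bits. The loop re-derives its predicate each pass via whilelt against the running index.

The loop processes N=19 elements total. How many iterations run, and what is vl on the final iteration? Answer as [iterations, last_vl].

[iterations, last_vl] = [5, 3]

256-bit reg / 64-bit elem → 4 lanes
iterations = ceil(19/4) = 5; final-pass vl = 3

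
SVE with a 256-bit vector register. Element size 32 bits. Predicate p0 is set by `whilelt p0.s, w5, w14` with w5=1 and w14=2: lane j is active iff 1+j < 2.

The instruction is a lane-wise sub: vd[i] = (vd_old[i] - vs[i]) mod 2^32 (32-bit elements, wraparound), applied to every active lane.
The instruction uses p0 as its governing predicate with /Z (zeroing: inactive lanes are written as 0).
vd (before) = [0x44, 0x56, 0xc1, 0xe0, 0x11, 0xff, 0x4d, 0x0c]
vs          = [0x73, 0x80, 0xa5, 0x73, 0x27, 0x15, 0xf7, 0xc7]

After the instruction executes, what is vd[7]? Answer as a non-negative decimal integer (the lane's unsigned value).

256-bit reg / 32-bit elem → 8 lanes
whilelt: lane j active iff 1+j < 2 → j < 1 → 1 active
vd[0] sub(0x44,0x73) -> 0xffffffd1
vd[1] tail/zero -> 0x00
vd[2] tail/zero -> 0x00
vd[3] tail/zero -> 0x00
vd[4] tail/zero -> 0x00
vd[5] tail/zero -> 0x00
vd[6] tail/zero -> 0x00
vd[7] tail/zero -> 0x00

vd[7] = 0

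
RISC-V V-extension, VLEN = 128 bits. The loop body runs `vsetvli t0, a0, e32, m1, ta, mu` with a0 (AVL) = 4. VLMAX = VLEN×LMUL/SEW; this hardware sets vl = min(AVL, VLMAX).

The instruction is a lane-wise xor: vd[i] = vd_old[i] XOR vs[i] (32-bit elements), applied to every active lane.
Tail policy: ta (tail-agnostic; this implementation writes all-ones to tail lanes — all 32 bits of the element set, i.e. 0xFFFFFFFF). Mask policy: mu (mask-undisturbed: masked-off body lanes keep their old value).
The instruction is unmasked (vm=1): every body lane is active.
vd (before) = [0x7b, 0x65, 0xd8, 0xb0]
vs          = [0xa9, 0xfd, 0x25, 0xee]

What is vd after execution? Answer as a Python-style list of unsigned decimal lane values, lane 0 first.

lanes per group: 128·1/32 = 4
vl = min(AVL, VLMAX) = min(4, 4) = 4
[0] xor(0x7b,0xa9) = 0xd2
[1] xor(0x65,0xfd) = 0x98
[2] xor(0xd8,0x25) = 0xfd
[3] xor(0xb0,0xee) = 0x5e

vd = [210, 152, 253, 94]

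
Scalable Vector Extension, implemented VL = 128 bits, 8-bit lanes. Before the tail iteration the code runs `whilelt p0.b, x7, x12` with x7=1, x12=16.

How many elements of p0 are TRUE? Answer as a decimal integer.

vl = 15

128-bit reg / 8-bit elem → 16 lanes
whilelt: lane j active iff 1+j < 16 → j < 15 → 15 active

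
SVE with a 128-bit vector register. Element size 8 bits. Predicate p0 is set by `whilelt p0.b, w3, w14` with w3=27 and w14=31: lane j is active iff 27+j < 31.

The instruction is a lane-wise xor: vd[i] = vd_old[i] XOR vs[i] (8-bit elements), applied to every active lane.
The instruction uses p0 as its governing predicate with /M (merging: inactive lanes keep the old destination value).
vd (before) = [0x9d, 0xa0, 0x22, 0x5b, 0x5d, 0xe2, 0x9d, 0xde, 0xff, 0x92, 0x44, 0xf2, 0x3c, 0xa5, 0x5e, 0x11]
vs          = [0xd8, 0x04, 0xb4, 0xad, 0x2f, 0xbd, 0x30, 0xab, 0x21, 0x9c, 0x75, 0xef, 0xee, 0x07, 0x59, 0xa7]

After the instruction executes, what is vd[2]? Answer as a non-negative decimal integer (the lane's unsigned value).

vd[2] = 150

128-bit reg / 8-bit elem → 16 lanes
whilelt: lane j active iff 27+j < 31 → j < 4 → 4 active
vd[0] xor(0x9d,0xd8) -> 0x45
vd[1] xor(0xa0,0x04) -> 0xa4
vd[2] xor(0x22,0xb4) -> 0x96
vd[3] xor(0x5b,0xad) -> 0xf6
vd[4] tail/keep -> 0x5d
vd[5] tail/keep -> 0xe2
vd[6] tail/keep -> 0x9d
vd[7] tail/keep -> 0xde
vd[8] tail/keep -> 0xff
vd[9] tail/keep -> 0x92
vd[10] tail/keep -> 0x44
vd[11] tail/keep -> 0xf2
vd[12] tail/keep -> 0x3c
vd[13] tail/keep -> 0xa5
vd[14] tail/keep -> 0x5e
vd[15] tail/keep -> 0x11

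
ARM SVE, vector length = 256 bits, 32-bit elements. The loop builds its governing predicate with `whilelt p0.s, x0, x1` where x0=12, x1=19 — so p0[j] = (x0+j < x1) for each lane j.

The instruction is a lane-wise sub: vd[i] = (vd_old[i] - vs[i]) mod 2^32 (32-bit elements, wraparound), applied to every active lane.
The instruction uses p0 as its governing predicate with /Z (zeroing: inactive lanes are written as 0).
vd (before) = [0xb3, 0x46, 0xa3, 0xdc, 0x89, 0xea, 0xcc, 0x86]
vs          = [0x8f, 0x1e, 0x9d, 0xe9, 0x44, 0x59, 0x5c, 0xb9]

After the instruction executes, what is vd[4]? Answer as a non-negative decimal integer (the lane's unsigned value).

vd[4] = 69

register lanes = 256/32 = 8
active while 12+j < 19, i.e. j ∈ [0,7) capped at 8 ⇒ 7
[0] sub(0xb3,0x8f) = 0x24
[1] sub(0x46,0x1e) = 0x28
[2] sub(0xa3,0x9d) = 0x06
[3] sub(0xdc,0xe9) = 0xfffffff3
[4] sub(0x89,0x44) = 0x45
[5] sub(0xea,0x59) = 0x91
[6] sub(0xcc,0x5c) = 0x70
[7] tail/zero = 0x00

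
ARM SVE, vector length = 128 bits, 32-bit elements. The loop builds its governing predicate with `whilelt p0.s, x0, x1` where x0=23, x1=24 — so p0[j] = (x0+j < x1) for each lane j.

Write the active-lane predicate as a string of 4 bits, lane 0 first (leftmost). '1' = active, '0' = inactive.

predicate = 1000

lane count: 128 div 32 = 4
p0[j] = (23+j < 24); true for j=0..0 → 1 lanes set
bits (lane 0 leftmost): 1000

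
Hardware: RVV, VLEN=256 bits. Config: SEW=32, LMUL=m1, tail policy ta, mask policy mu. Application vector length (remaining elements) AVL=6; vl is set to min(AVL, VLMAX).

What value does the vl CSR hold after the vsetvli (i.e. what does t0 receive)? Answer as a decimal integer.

VLMAX = (256 × 1) / 32 = 8 lanes
vl ← min(6, 8) = 6

vl = 6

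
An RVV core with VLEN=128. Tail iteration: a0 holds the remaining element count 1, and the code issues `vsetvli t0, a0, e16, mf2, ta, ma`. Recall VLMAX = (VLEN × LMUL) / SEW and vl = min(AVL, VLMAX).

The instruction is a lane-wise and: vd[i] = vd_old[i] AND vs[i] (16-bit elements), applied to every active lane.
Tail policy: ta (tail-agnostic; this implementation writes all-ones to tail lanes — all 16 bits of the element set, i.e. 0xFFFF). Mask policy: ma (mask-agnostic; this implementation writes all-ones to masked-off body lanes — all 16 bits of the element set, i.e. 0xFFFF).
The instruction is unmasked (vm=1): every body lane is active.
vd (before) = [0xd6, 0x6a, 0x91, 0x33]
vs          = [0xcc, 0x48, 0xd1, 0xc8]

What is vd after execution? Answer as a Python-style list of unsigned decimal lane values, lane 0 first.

lanes per group: 128·1/2/16 = 4
vl ← min(1, 4) = 1
vd[0] and(0xd6,0xcc) -> 0xc4
vd[1] tail/ones -> 0xffff
vd[2] tail/ones -> 0xffff
vd[3] tail/ones -> 0xffff

vd = [196, 65535, 65535, 65535]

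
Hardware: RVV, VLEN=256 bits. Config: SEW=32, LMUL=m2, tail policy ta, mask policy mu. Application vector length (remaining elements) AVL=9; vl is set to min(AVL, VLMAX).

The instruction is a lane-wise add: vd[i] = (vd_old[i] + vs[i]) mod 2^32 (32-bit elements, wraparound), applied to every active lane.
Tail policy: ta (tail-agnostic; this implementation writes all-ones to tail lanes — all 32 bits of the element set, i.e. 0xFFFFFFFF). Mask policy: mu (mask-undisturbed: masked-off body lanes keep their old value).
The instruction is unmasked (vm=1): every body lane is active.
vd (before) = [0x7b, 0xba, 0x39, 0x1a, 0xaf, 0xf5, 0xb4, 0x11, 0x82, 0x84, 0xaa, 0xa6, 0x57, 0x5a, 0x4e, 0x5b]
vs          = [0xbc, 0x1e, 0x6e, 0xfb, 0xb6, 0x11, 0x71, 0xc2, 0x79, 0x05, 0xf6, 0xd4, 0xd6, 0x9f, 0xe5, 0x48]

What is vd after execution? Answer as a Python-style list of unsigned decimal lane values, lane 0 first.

vd = [311, 216, 167, 277, 357, 262, 293, 211, 251, 4294967295, 4294967295, 4294967295, 4294967295, 4294967295, 4294967295, 4294967295]

VLMAX = VLEN×LMUL/SEW = 256×2/32 = 16
AVL=9 ≤ VLMAX=16, so vl = 9
vd[0] add(0x7b,0xbc) -> 0x137
vd[1] add(0xba,0x1e) -> 0xd8
vd[2] add(0x39,0x6e) -> 0xa7
vd[3] add(0x1a,0xfb) -> 0x115
vd[4] add(0xaf,0xb6) -> 0x165
vd[5] add(0xf5,0x11) -> 0x106
vd[6] add(0xb4,0x71) -> 0x125
vd[7] add(0x11,0xc2) -> 0xd3
vd[8] add(0x82,0x79) -> 0xfb
vd[9] tail/ones -> 0xffffffff
vd[10] tail/ones -> 0xffffffff
vd[11] tail/ones -> 0xffffffff
vd[12] tail/ones -> 0xffffffff
vd[13] tail/ones -> 0xffffffff
vd[14] tail/ones -> 0xffffffff
vd[15] tail/ones -> 0xffffffff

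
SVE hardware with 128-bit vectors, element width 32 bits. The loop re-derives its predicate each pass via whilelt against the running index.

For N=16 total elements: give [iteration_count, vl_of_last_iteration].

register lanes = 128/32 = 4
16 elements at 4/iter → 4 passes, remainder 4 on the last

[iterations, last_vl] = [4, 4]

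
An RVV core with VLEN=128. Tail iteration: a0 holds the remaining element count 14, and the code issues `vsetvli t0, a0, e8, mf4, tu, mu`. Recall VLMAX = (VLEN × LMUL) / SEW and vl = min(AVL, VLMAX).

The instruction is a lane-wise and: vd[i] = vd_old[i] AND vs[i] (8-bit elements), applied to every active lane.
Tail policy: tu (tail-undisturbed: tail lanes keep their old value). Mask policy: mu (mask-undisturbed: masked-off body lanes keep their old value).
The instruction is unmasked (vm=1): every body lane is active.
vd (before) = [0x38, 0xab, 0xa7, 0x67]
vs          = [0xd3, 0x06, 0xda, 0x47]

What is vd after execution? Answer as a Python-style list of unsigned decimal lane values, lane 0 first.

lanes per group: 128·1/4/8 = 4
vl ← min(14, 4) = 4
lane  0: and(0x38,0xd3) ⇒ 0x10
lane  1: and(0xab,0x06) ⇒ 0x02
lane  2: and(0xa7,0xda) ⇒ 0x82
lane  3: and(0x67,0x47) ⇒ 0x47

vd = [16, 2, 130, 71]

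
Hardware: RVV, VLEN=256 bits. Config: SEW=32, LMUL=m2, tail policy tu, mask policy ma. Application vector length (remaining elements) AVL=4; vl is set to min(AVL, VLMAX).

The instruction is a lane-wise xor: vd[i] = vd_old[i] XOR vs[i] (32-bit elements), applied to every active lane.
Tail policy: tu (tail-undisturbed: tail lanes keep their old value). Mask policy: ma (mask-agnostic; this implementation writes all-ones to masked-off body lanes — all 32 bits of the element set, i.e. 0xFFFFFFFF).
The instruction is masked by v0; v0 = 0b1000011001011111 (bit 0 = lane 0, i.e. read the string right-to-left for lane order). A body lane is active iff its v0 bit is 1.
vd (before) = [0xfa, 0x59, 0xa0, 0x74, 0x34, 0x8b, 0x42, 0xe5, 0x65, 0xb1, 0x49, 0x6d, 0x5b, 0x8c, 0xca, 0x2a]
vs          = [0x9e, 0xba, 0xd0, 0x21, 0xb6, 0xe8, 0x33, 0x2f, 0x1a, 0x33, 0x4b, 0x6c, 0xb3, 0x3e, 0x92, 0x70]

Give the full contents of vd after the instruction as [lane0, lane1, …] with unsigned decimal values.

VLMAX = (256 × 2) / 32 = 16 lanes
vl ← min(4, 16) = 4
lane  0: xor(0xfa,0x9e) ⇒ 0x64
lane  1: xor(0x59,0xba) ⇒ 0xe3
lane  2: xor(0xa0,0xd0) ⇒ 0x70
lane  3: xor(0x74,0x21) ⇒ 0x55
lane  4: tail/keep ⇒ 0x34
lane  5: tail/keep ⇒ 0x8b
lane  6: tail/keep ⇒ 0x42
lane  7: tail/keep ⇒ 0xe5
lane  8: tail/keep ⇒ 0x65
lane  9: tail/keep ⇒ 0xb1
lane 10: tail/keep ⇒ 0x49
lane 11: tail/keep ⇒ 0x6d
lane 12: tail/keep ⇒ 0x5b
lane 13: tail/keep ⇒ 0x8c
lane 14: tail/keep ⇒ 0xca
lane 15: tail/keep ⇒ 0x2a

vd = [100, 227, 112, 85, 52, 139, 66, 229, 101, 177, 73, 109, 91, 140, 202, 42]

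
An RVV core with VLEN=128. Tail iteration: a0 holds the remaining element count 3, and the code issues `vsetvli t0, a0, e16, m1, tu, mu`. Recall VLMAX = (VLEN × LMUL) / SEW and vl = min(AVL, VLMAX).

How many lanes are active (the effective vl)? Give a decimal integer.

vl = 3

VLMAX = (128 × 1) / 16 = 8 lanes
AVL=3 ≤ VLMAX=8, so vl = 3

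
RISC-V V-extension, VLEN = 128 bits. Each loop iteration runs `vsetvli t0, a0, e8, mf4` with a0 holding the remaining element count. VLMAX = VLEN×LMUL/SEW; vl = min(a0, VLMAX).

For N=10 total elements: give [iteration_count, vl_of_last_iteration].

lanes per group: 128·1/4/8 = 4
iterations = ceil(10/4) = 3; final-pass vl = 2

[iterations, last_vl] = [3, 2]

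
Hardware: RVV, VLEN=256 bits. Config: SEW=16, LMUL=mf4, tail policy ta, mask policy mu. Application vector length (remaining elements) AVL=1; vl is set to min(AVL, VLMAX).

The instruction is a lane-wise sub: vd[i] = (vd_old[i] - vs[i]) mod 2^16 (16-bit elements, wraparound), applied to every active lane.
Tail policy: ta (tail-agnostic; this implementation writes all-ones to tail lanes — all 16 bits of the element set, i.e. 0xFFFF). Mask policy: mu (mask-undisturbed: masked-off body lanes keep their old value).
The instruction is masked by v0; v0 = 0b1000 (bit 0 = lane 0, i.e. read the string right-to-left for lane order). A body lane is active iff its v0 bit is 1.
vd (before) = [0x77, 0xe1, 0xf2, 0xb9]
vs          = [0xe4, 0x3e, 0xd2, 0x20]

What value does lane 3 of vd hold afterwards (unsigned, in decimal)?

VLMAX = (256 × 1/4) / 16 = 4 lanes
vl = min(AVL, VLMAX) = min(1, 4) = 1
lane  0: mask-off/keep ⇒ 0x77
lane  1: tail/ones ⇒ 0xffff
lane  2: tail/ones ⇒ 0xffff
lane  3: tail/ones ⇒ 0xffff

vd[3] = 65535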